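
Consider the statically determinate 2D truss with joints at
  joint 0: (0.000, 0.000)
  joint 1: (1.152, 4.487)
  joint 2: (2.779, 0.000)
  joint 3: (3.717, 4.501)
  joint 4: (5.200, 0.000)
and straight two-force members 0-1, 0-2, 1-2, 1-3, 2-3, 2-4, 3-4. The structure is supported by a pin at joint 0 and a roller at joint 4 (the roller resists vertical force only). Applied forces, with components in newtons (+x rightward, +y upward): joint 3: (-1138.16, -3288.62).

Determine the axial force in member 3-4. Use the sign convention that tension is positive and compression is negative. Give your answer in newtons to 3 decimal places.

-1437.778

N=5 nodes, M=7 members, R=3 reactions → 2N=10, M+R=10
member 0 (0-1): L=4.6325, (cx,cy)=(0.2487,0.9686)
member 1 (0-2): L=2.7790, (cx,cy)=(1.0000,0.0000)
member 2 (1-2): L=4.7729, (cx,cy)=(0.3409,-0.9401)
member 3 (1-3): L=2.5650, (cx,cy)=(1.0000,0.0055)
member 4 (2-3): L=4.5977, (cx,cy)=(0.2040,0.9790)
member 5 (2-4): L=2.4210, (cx,cy)=(1.0000,0.0000)
member 6 (3-4): L=4.7390, (cx,cy)=(0.3129,-0.9498)
solve A·x = −loads:
  F[0-1] = -1985.4231 N (compression)
  F[0-2] = -644.4318 N (compression)
  F[1-2] = +2038.6725 N (tension)
  F[1-3] = -1188.6987 N (compression)
  F[2-3] = -1957.7419 N (compression)
  F[2-4] = +449.9298 N (tension)
  F[3-4] = -1437.7785 N (compression)
  Rx@0 = +1138.1600 N
  Ry@0 = +1923.0542 N
  Ry@4 = +1365.5658 N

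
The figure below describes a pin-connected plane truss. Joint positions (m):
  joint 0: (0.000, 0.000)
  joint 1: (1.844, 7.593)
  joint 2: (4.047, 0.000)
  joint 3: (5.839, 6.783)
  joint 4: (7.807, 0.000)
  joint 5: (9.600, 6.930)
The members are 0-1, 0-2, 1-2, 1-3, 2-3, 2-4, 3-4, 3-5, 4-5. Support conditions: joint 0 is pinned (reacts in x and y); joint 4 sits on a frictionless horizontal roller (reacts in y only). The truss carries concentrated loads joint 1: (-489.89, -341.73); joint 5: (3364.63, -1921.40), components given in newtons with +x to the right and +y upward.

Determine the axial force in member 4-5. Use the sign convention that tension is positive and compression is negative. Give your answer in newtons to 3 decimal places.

N=6 nodes, M=9 members, R=3 reactions → 2N=12, M+R=12
member 0 (0-1): L=7.8137, (cx,cy)=(0.2360,0.9718)
member 1 (0-2): L=4.0470, (cx,cy)=(1.0000,0.0000)
member 2 (1-2): L=7.9061, (cx,cy)=(0.2786,-0.9604)
member 3 (1-3): L=4.0763, (cx,cy)=(0.9801,-0.1987)
member 4 (2-3): L=7.0157, (cx,cy)=(0.2554,0.9668)
member 5 (2-4): L=3.7600, (cx,cy)=(1.0000,0.0000)
member 6 (3-4): L=7.0627, (cx,cy)=(0.2786,-0.9604)
member 7 (3-5): L=3.7639, (cx,cy)=(0.9992,0.0391)
member 8 (4-5): L=7.1582, (cx,cy)=(0.2505,0.9681)
solve A·x = −loads:
  F[0-1] = +2768.6718 N (tension)
  F[0-2] = +2221.3456 N (tension)
  F[1-2] = -3611.0298 N (compression)
  F[1-3] = +2193.2148 N (tension)
  F[2-3] = +3586.9984 N (tension)
  F[2-4] = +298.9378 N (tension)
  F[3-4] = -2998.4762 N (compression)
  F[3-5] = +3904.1840 N (tension)
  F[4-5] = -2142.1697 N (compression)
  Rx@0 = -2874.7400 N
  Ry@0 = -2690.4682 N
  Ry@4 = +4953.5982 N

-2142.170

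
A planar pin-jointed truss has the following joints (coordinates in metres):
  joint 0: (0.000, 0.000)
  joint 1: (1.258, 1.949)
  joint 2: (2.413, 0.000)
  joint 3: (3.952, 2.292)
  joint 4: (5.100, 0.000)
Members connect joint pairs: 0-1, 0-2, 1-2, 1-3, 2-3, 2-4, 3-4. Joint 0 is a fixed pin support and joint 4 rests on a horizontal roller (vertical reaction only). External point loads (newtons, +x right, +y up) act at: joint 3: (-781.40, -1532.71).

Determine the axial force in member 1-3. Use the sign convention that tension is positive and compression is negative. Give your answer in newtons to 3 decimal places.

-807.920

N=5 nodes, M=7 members, R=3 reactions → 2N=10, M+R=10
member 0 (0-1): L=2.3197, (cx,cy)=(0.5423,0.8402)
member 1 (0-2): L=2.4130, (cx,cy)=(1.0000,0.0000)
member 2 (1-2): L=2.2655, (cx,cy)=(0.5098,-0.8603)
member 3 (1-3): L=2.7157, (cx,cy)=(0.9920,0.1263)
member 4 (2-3): L=2.7608, (cx,cy)=(0.5575,0.8302)
member 5 (2-4): L=2.6870, (cx,cy)=(1.0000,0.0000)
member 6 (3-4): L=2.5634, (cx,cy)=(0.4478,-0.8941)
solve A·x = −loads:
  F[0-1] = -828.6060 N (compression)
  F[0-2] = -332.0440 N (compression)
  F[1-2] = +690.6318 N (tension)
  F[1-3] = -807.9199 N (compression)
  F[2-3] = -715.6528 N (compression)
  F[2-4] = +418.9948 N (tension)
  F[3-4] = -935.5952 N (compression)
  Rx@0 = +781.4000 N
  Ry@0 = +696.1804 N
  Ry@4 = +836.5296 N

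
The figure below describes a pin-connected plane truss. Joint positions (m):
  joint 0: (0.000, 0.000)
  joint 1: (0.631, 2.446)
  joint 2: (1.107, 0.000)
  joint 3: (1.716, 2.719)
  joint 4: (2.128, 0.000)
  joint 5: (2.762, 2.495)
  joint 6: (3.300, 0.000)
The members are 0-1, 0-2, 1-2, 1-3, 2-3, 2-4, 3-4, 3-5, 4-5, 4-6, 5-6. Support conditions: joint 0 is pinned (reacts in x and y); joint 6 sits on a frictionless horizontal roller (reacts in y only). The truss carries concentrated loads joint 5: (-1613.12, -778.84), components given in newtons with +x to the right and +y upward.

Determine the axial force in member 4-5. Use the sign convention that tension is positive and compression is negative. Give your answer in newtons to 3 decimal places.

-1630.060

N=7 nodes, M=11 members, R=3 reactions → 2N=14, M+R=14
member 0 (0-1): L=2.5261, (cx,cy)=(0.2498,0.9683)
member 1 (0-2): L=1.1070, (cx,cy)=(1.0000,0.0000)
member 2 (1-2): L=2.4919, (cx,cy)=(0.1910,-0.9816)
member 3 (1-3): L=1.1188, (cx,cy)=(0.9698,0.2440)
member 4 (2-3): L=2.7864, (cx,cy)=(0.2186,0.9758)
member 5 (2-4): L=1.0210, (cx,cy)=(1.0000,0.0000)
member 6 (3-4): L=2.7500, (cx,cy)=(0.1498,-0.9887)
member 7 (3-5): L=1.0697, (cx,cy)=(0.9778,-0.2094)
member 8 (4-5): L=2.5743, (cx,cy)=(0.2463,0.9692)
member 9 (4-6): L=1.1720, (cx,cy)=(1.0000,0.0000)
member 10 (5-6): L=2.5523, (cx,cy)=(0.2108,-0.9775)
solve A·x = −loads:
  F[0-1] = -1390.6769 N (compression)
  F[0-2] = -1265.7370 N (compression)
  F[1-2] = +1222.9261 N (tension)
  F[1-3] = -599.0951 N (compression)
  F[2-3] = -1230.1492 N (compression)
  F[2-4] = -763.2671 N (compression)
  F[3-4] = +1597.8852 N (tension)
  F[3-5] = -1113.9382 N (compression)
  F[4-5] = -1630.0597 N (compression)
  F[4-6] = -122.4249 N (compression)
  F[5-6] = +580.8004 N (tension)
  Rx@0 = +1613.1200 N
  Ry@0 = +1346.5910 N
  Ry@6 = -567.7510 N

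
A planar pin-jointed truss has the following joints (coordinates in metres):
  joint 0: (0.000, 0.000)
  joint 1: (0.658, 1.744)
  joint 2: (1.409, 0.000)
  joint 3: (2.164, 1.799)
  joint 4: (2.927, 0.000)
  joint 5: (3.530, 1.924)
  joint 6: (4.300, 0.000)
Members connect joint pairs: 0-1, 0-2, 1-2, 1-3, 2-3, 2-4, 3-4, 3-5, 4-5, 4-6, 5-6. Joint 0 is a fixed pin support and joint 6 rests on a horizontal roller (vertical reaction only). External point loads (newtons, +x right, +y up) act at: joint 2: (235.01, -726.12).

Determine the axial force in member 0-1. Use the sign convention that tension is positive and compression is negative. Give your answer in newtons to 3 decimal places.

N=7 nodes, M=11 members, R=3 reactions → 2N=14, M+R=14
member 0 (0-1): L=1.8640, (cx,cy)=(0.3530,0.9356)
member 1 (0-2): L=1.4090, (cx,cy)=(1.0000,0.0000)
member 2 (1-2): L=1.8988, (cx,cy)=(0.3955,-0.9185)
member 3 (1-3): L=1.5070, (cx,cy)=(0.9993,0.0365)
member 4 (2-3): L=1.9510, (cx,cy)=(0.3870,0.9221)
member 5 (2-4): L=1.5180, (cx,cy)=(1.0000,0.0000)
member 6 (3-4): L=1.9541, (cx,cy)=(0.3905,-0.9206)
member 7 (3-5): L=1.3717, (cx,cy)=(0.9958,0.0911)
member 8 (4-5): L=2.0163, (cx,cy)=(0.2991,0.9542)
member 9 (4-6): L=1.3730, (cx,cy)=(1.0000,0.0000)
member 10 (5-6): L=2.0724, (cx,cy)=(0.3716,-0.9284)
solve A·x = −loads:
  F[0-1] = -521.7803 N (compression)
  F[0-2] = +419.2006 N (tension)
  F[1-2] = +516.0883 N (tension)
  F[1-3] = -388.5664 N (compression)
  F[2-3] = +273.4144 N (tension)
  F[2-4] = +282.5017 N (tension)
  F[3-4] = -275.8215 N (compression)
  F[3-5] = -175.5354 N (compression)
  F[4-5] = +266.1060 N (tension)
  F[4-6] = +95.2218 N (tension)
  F[5-6] = -256.2778 N (compression)
  Rx@0 = -235.0100 N
  Ry@0 = +488.1891 N
  Ry@6 = +237.9309 N

-521.780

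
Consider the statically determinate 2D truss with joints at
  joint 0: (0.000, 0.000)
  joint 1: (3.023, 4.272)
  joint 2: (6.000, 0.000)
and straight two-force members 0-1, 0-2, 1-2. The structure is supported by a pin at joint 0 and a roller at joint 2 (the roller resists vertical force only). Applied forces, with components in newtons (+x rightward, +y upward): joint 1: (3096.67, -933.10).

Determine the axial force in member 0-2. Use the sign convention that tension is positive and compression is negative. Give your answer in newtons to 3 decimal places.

1864.079

N=3 nodes, M=3 members, R=3 reactions → 2N=6, M+R=6
member 0 (0-1): L=5.2334, (cx,cy)=(0.5776,0.8163)
member 1 (0-2): L=6.0000, (cx,cy)=(1.0000,0.0000)
member 2 (1-2): L=5.2070, (cx,cy)=(0.5717,-0.8204)
solve A·x = −loads:
  F[0-1] = +2133.8565 N (tension)
  F[0-2] = +1864.0786 N (tension)
  F[1-2] = -3260.3954 N (compression)
  Rx@0 = -3096.6700 N
  Ry@0 = -1741.8559 N
  Ry@2 = +2674.9559 N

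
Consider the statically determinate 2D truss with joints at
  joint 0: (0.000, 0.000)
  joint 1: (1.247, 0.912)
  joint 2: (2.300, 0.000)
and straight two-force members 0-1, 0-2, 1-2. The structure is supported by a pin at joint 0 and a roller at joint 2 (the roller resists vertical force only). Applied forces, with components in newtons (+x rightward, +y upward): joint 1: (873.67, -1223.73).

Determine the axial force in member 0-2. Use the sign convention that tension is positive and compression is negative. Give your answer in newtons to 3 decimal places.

N=3 nodes, M=3 members, R=3 reactions → 2N=6, M+R=6
member 0 (0-1): L=1.5449, (cx,cy)=(0.8072,0.5903)
member 1 (0-2): L=2.3000, (cx,cy)=(1.0000,0.0000)
member 2 (1-2): L=1.3930, (cx,cy)=(0.7559,-0.6547)
solve A·x = −loads:
  F[0-1] = -362.2181 N (compression)
  F[0-2] = +1166.0400 N (tension)
  F[1-2] = -1542.5805 N (compression)
  Rx@0 = -873.6700 N
  Ry@0 = +213.8264 N
  Ry@2 = +1009.9036 N

1166.040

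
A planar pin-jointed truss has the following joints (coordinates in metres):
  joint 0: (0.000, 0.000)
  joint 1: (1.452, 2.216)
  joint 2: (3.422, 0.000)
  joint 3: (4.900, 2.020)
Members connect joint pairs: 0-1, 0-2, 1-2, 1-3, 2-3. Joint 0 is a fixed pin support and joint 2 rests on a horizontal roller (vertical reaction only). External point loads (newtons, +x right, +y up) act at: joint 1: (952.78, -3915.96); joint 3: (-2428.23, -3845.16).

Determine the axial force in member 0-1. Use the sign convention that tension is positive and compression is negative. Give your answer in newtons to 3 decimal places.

N=4 nodes, M=5 members, R=3 reactions → 2N=8, M+R=8
member 0 (0-1): L=2.6493, (cx,cy)=(0.5481,0.8364)
member 1 (0-2): L=3.4220, (cx,cy)=(1.0000,0.0000)
member 2 (1-2): L=2.9651, (cx,cy)=(0.6644,-0.7474)
member 3 (1-3): L=3.4536, (cx,cy)=(0.9984,-0.0568)
member 4 (2-3): L=2.5030, (cx,cy)=(0.5905,0.8070)
solve A·x = −loads:
  F[0-1] = -1685.6998 N (compression)
  F[0-2] = -551.5808 N (compression)
  F[1-2] = -3381.1812 N (compression)
  F[1-3] = +370.4240 N (tension)
  F[2-3] = -4738.4754 N (compression)
  Rx@0 = +1475.4500 N
  Ry@0 = +1409.9821 N
  Ry@2 = +6351.1379 N

-1685.700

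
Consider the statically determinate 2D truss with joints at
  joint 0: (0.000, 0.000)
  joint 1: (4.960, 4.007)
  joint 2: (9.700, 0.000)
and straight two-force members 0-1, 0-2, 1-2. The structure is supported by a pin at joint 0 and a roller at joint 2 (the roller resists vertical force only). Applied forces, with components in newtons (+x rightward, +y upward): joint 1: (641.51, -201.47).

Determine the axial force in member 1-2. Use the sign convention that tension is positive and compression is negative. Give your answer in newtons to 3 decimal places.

N=3 nodes, M=3 members, R=3 reactions → 2N=6, M+R=6
member 0 (0-1): L=6.3763, (cx,cy)=(0.7779,0.6284)
member 1 (0-2): L=9.7000, (cx,cy)=(1.0000,0.0000)
member 2 (1-2): L=6.2067, (cx,cy)=(0.7637,-0.6456)
solve A·x = −loads:
  F[0-1] = +265.0354 N (tension)
  F[0-2] = +435.3452 N (tension)
  F[1-2] = -570.0582 N (compression)
  Rx@0 = -641.5100 N
  Ry@0 = -166.5529 N
  Ry@2 = +368.0229 N

-570.058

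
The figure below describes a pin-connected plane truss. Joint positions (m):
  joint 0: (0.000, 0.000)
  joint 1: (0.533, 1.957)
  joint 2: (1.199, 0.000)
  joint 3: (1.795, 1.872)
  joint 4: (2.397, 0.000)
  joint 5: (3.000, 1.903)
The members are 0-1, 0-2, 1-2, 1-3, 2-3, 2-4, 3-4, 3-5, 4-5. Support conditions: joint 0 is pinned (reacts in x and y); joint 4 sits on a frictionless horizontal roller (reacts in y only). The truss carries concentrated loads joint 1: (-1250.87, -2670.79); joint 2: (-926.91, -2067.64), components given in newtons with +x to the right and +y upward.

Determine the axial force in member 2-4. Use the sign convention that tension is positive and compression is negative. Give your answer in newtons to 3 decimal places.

195.160

N=6 nodes, M=9 members, R=3 reactions → 2N=12, M+R=12
member 0 (0-1): L=2.0283, (cx,cy)=(0.2628,0.9649)
member 1 (0-2): L=1.1990, (cx,cy)=(1.0000,0.0000)
member 2 (1-2): L=2.0672, (cx,cy)=(0.3222,-0.9467)
member 3 (1-3): L=1.2649, (cx,cy)=(0.9977,-0.0672)
member 4 (2-3): L=1.9646, (cx,cy)=(0.3034,0.9529)
member 5 (2-4): L=1.1980, (cx,cy)=(1.0000,0.0000)
member 6 (3-4): L=1.9664, (cx,cy)=(0.3061,-0.9520)
member 7 (3-5): L=1.2054, (cx,cy)=(0.9997,0.0257)
member 8 (4-5): L=1.9963, (cx,cy)=(0.3021,0.9533)
solve A·x = −loads:
  F[0-1] = -4282.0488 N (compression)
  F[0-2] = -1052.5276 N (compression)
  F[1-2] = +1570.0895 N (tension)
  F[1-3] = -381.0820 N (compression)
  F[2-3] = +610.0142 N (tension)
  F[2-4] = +195.1595 N (tension)
  F[3-4] = -637.4827 N (compression)
  F[3-5] = -0.0000 N (compression)
  F[4-5] = +0.0000 N (tension)
  Rx@0 = +2177.7800 N
  Ry@0 = +4131.5552 N
  Ry@4 = +606.8748 N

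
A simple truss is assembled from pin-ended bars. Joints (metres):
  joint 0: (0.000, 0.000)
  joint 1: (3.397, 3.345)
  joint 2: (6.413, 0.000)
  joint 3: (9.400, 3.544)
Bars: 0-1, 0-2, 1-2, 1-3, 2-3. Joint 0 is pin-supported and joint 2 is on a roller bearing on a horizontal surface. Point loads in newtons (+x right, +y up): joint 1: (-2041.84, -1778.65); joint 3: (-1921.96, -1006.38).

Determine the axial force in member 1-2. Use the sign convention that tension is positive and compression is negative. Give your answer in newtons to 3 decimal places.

N=4 nodes, M=5 members, R=3 reactions → 2N=8, M+R=8
member 0 (0-1): L=4.7675, (cx,cy)=(0.7125,0.7016)
member 1 (0-2): L=6.4130, (cx,cy)=(1.0000,0.0000)
member 2 (1-2): L=4.5039, (cx,cy)=(0.6696,-0.7427)
member 3 (1-3): L=6.0063, (cx,cy)=(0.9995,0.0331)
member 4 (2-3): L=4.6349, (cx,cy)=(0.6445,0.7646)
solve A·x = −loads:
  F[0-1] = -3555.8385 N (compression)
  F[0-2] = -1430.1250 N (compression)
  F[1-2] = +915.0864 N (tension)
  F[1-3] = -1105.2194 N (compression)
  F[2-3] = -1268.2646 N (compression)
  Rx@0 = +3963.8000 N
  Ry@0 = +2494.8904 N
  Ry@2 = +290.1396 N

915.086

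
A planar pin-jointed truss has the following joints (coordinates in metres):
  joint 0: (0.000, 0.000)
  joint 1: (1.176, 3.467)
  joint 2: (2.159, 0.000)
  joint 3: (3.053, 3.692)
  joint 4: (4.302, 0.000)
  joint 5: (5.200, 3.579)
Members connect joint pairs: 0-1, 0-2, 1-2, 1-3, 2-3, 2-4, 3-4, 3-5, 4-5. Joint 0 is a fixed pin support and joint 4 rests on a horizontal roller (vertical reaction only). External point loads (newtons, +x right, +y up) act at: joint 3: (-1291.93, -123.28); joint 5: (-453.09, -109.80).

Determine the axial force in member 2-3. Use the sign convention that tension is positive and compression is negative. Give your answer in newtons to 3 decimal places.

-1430.551

N=6 nodes, M=9 members, R=3 reactions → 2N=12, M+R=12
member 0 (0-1): L=3.6610, (cx,cy)=(0.3212,0.9470)
member 1 (0-2): L=2.1590, (cx,cy)=(1.0000,0.0000)
member 2 (1-2): L=3.6037, (cx,cy)=(0.2728,-0.9621)
member 3 (1-3): L=1.8904, (cx,cy)=(0.9929,0.1190)
member 4 (2-3): L=3.7987, (cx,cy)=(0.2353,0.9719)
member 5 (2-4): L=2.1430, (cx,cy)=(1.0000,0.0000)
member 6 (3-4): L=3.8975, (cx,cy)=(0.3205,-0.9473)
member 7 (3-5): L=2.1500, (cx,cy)=(0.9986,-0.0526)
member 8 (4-5): L=3.6899, (cx,cy)=(0.2434,0.9699)
solve A·x = −loads:
  F[0-1] = -1582.4187 N (compression)
  F[0-2] = -1236.7123 N (compression)
  F[1-2] = +1445.1751 N (tension)
  F[1-3] = -908.9810 N (compression)
  F[2-3] = -1430.5508 N (compression)
  F[2-4] = -505.8289 N (compression)
  F[3-4] = +1475.1786 N (tension)
  F[3-5] = -420.5753 N (compression)
  F[4-5] = -135.9936 N (compression)
  Rx@0 = +1745.0200 N
  Ry@0 = +1498.5567 N
  Ry@4 = -1265.4767 N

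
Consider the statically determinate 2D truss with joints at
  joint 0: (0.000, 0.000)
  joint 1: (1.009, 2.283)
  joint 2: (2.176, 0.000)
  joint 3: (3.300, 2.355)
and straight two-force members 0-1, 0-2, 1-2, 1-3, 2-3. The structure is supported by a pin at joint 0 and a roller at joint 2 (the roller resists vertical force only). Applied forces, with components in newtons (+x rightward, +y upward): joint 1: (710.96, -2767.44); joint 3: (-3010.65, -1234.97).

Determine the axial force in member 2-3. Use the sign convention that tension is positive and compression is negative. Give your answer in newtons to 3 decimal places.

-1282.823

N=4 nodes, M=5 members, R=3 reactions → 2N=8, M+R=8
member 0 (0-1): L=2.4960, (cx,cy)=(0.4042,0.9147)
member 1 (0-2): L=2.1760, (cx,cy)=(1.0000,0.0000)
member 2 (1-2): L=2.5640, (cx,cy)=(0.4552,-0.8904)
member 3 (1-3): L=2.2921, (cx,cy)=(0.9995,0.0314)
member 4 (2-3): L=2.6095, (cx,cy)=(0.4307,0.9025)
solve A·x = −loads:
  F[0-1] = -3672.0682 N (compression)
  F[0-2] = -815.2865 N (compression)
  F[1-2] = +577.2305 N (tension)
  F[1-3] = -2459.3048 N (compression)
  F[2-3] = -1282.8226 N (compression)
  Rx@0 = +2299.6900 N
  Ry@0 = +3358.6651 N
  Ry@2 = +643.7449 N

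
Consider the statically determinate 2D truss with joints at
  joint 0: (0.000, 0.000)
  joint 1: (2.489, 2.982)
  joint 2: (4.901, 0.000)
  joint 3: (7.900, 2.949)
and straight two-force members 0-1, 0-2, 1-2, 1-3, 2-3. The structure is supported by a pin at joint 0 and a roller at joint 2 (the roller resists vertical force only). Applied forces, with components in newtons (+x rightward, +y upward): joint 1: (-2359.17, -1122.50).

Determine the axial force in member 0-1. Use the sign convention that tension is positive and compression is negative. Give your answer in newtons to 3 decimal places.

N=4 nodes, M=5 members, R=3 reactions → 2N=8, M+R=8
member 0 (0-1): L=3.8843, (cx,cy)=(0.6408,0.7677)
member 1 (0-2): L=4.9010, (cx,cy)=(1.0000,0.0000)
member 2 (1-2): L=3.8354, (cx,cy)=(0.6289,-0.7775)
member 3 (1-3): L=5.4111, (cx,cy)=(1.0000,-0.0061)
member 4 (2-3): L=4.2060, (cx,cy)=(0.7130,0.7011)
solve A·x = −loads:
  F[0-1] = -2589.3251 N (compression)
  F[0-2] = -699.9513 N (compression)
  F[1-2] = +1113.0069 N (tension)
  F[1-3] = -0.0000 N (compression)
  F[2-3] = +0.0000 N (tension)
  Rx@0 = +2359.1700 N
  Ry@0 = +1987.8627 N
  Ry@2 = -865.3627 N

-2589.325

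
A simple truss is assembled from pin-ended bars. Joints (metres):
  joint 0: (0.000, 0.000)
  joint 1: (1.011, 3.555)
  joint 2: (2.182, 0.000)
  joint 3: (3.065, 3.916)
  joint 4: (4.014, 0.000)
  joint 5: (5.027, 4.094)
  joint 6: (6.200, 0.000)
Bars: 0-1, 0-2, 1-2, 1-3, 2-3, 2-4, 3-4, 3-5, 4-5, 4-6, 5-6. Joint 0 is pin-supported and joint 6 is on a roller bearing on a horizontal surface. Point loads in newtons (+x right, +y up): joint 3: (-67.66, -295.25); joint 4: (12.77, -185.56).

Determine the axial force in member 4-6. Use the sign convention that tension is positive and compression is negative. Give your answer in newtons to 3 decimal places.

63.996

N=7 nodes, M=11 members, R=3 reactions → 2N=14, M+R=14
member 0 (0-1): L=3.6960, (cx,cy)=(0.2735,0.9619)
member 1 (0-2): L=2.1820, (cx,cy)=(1.0000,0.0000)
member 2 (1-2): L=3.7429, (cx,cy)=(0.3129,-0.9498)
member 3 (1-3): L=2.0855, (cx,cy)=(0.9849,0.1731)
member 4 (2-3): L=4.0143, (cx,cy)=(0.2200,0.9755)
member 5 (2-4): L=1.8320, (cx,cy)=(1.0000,0.0000)
member 6 (3-4): L=4.0293, (cx,cy)=(0.2355,-0.9719)
member 7 (3-5): L=1.9701, (cx,cy)=(0.9959,0.0904)
member 8 (4-5): L=4.2175, (cx,cy)=(0.2402,0.9707)
member 9 (4-6): L=2.1860, (cx,cy)=(1.0000,0.0000)
member 10 (5-6): L=4.2587, (cx,cy)=(0.2754,-0.9613)
solve A·x = −loads:
  F[0-1] = -267.6600 N (compression)
  F[0-2] = +18.3262 N (tension)
  F[1-2] = +243.4185 N (tension)
  F[1-3] = -151.6614 N (compression)
  F[2-3] = -237.0033 N (compression)
  F[2-4] = +146.6138 N (tension)
  F[3-4] = -50.2814 N (compression)
  F[3-5] = -122.5025 N (compression)
  F[4-5] = +241.4966 N (tension)
  F[4-6] = +63.9960 N (tension)
  F[5-6] = -232.3456 N (compression)
  Rx@0 = +54.8900 N
  Ry@0 = +257.4515 N
  Ry@6 = +223.3585 N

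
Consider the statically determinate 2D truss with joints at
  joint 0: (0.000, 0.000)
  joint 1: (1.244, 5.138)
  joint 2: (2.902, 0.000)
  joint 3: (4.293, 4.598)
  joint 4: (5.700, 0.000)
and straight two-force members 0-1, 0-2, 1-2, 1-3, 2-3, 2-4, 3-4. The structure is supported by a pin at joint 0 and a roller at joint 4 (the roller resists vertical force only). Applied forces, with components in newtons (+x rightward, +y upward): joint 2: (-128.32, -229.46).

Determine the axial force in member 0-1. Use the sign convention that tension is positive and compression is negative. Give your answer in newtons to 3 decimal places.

-115.891

N=5 nodes, M=7 members, R=3 reactions → 2N=10, M+R=10
member 0 (0-1): L=5.2865, (cx,cy)=(0.2353,0.9719)
member 1 (0-2): L=2.9020, (cx,cy)=(1.0000,0.0000)
member 2 (1-2): L=5.3989, (cx,cy)=(0.3071,-0.9517)
member 3 (1-3): L=3.0964, (cx,cy)=(0.9847,-0.1744)
member 4 (2-3): L=4.8038, (cx,cy)=(0.2896,0.9572)
member 5 (2-4): L=2.7980, (cx,cy)=(1.0000,0.0000)
member 6 (3-4): L=4.8085, (cx,cy)=(0.2926,-0.9562)
solve A·x = −loads:
  F[0-1] = -115.8911 N (compression)
  F[0-2] = -101.0487 N (compression)
  F[1-2] = +130.9130 N (tension)
  F[1-3] = -68.5248 N (compression)
  F[2-3] = +109.5670 N (tension)
  F[2-4] = +35.7482 N (tension)
  F[3-4] = -122.1705 N (compression)
  Rx@0 = +128.3200 N
  Ry@0 = +112.6367 N
  Ry@4 = +116.8233 N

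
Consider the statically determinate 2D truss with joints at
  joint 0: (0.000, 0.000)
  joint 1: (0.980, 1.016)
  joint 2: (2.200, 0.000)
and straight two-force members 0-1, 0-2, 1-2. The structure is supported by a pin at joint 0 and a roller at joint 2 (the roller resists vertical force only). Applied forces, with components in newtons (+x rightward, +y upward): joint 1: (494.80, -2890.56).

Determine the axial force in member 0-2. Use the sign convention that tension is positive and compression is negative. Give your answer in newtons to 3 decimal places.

N=3 nodes, M=3 members, R=3 reactions → 2N=6, M+R=6
member 0 (0-1): L=1.4116, (cx,cy)=(0.6942,0.7197)
member 1 (0-2): L=2.2000, (cx,cy)=(1.0000,0.0000)
member 2 (1-2): L=1.5877, (cx,cy)=(0.7684,-0.6399)
solve A·x = −loads:
  F[0-1] = -1909.6247 N (compression)
  F[0-2] = +1820.5387 N (tension)
  F[1-2] = -2369.1735 N (compression)
  Rx@0 = -494.8000 N
  Ry@0 = +1374.4393 N
  Ry@2 = +1516.1207 N

1820.539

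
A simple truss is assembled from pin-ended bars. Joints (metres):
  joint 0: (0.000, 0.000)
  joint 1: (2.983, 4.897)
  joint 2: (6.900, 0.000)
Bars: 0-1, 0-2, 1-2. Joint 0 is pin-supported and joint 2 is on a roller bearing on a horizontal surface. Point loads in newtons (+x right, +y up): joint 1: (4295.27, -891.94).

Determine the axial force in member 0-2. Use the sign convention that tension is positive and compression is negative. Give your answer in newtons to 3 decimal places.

N=3 nodes, M=3 members, R=3 reactions → 2N=6, M+R=6
member 0 (0-1): L=5.7340, (cx,cy)=(0.5202,0.8540)
member 1 (0-2): L=6.9000, (cx,cy)=(1.0000,0.0000)
member 2 (1-2): L=6.2708, (cx,cy)=(0.6246,-0.7809)
solve A·x = −loads:
  F[0-1] = +2976.5568 N (tension)
  F[0-2] = +2746.7786 N (tension)
  F[1-2] = -4397.4018 N (compression)
  Rx@0 = -4295.2700 N
  Ry@0 = -2542.0592 N
  Ry@2 = +3433.9992 N

2746.779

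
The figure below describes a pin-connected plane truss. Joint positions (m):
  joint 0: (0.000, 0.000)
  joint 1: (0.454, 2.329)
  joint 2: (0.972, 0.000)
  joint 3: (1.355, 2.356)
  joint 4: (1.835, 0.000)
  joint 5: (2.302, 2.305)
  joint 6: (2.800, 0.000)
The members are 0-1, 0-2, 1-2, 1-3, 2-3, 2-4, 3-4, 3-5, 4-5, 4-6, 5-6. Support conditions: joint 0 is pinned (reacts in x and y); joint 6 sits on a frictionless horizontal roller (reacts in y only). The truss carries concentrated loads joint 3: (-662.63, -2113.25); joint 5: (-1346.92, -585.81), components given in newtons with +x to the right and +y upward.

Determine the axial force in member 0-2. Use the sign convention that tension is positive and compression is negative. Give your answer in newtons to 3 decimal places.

N=7 nodes, M=11 members, R=3 reactions → 2N=14, M+R=14
member 0 (0-1): L=2.3728, (cx,cy)=(0.1913,0.9815)
member 1 (0-2): L=0.9720, (cx,cy)=(1.0000,0.0000)
member 2 (1-2): L=2.3859, (cx,cy)=(0.2171,-0.9761)
member 3 (1-3): L=0.9014, (cx,cy)=(0.9996,0.0300)
member 4 (2-3): L=2.3869, (cx,cy)=(0.1605,0.9870)
member 5 (2-4): L=0.8630, (cx,cy)=(1.0000,0.0000)
member 6 (3-4): L=2.4044, (cx,cy)=(0.1996,-0.9799)
member 7 (3-5): L=0.9484, (cx,cy)=(0.9986,-0.0538)
member 8 (4-5): L=2.3518, (cx,cy)=(0.1986,0.9801)
member 9 (4-6): L=0.9650, (cx,cy)=(1.0000,0.0000)
member 10 (5-6): L=2.3582, (cx,cy)=(0.2112,-0.9774)
solve A·x = −loads:
  F[0-1] = -2914.9915 N (compression)
  F[0-2] = -1451.8185 N (compression)
  F[1-2] = +2894.6362 N (tension)
  F[1-3] = -1186.7126 N (compression)
  F[2-3] = -2862.6846 N (compression)
  F[2-4] = -364.0313 N (compression)
  F[3-4] = +826.3387 N (tension)
  F[3-5] = -1149.5174 N (compression)
  F[4-5] = -826.1561 N (compression)
  F[4-6] = -35.0173 N (compression)
  F[5-6] = +165.8177 N (tension)
  Rx@0 = +2009.5500 N
  Ry@0 = +2861.1380 N
  Ry@6 = -162.0780 N

-1451.818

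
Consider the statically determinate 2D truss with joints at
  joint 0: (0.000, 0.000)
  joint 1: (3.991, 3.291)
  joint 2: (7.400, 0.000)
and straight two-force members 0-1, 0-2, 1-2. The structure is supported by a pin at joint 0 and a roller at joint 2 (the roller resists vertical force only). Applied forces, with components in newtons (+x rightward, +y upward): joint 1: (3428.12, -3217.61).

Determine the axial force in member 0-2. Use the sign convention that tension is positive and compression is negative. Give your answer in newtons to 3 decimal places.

N=3 nodes, M=3 members, R=3 reactions → 2N=6, M+R=6
member 0 (0-1): L=5.1729, (cx,cy)=(0.7715,0.6362)
member 1 (0-2): L=7.4000, (cx,cy)=(1.0000,0.0000)
member 2 (1-2): L=4.7384, (cx,cy)=(0.7194,-0.6945)
solve A·x = −loads:
  F[0-1] = +66.5075 N (tension)
  F[0-2] = +3376.8079 N (tension)
  F[1-2] = -4693.6046 N (compression)
  Rx@0 = -3428.1200 N
  Ry@0 = -42.3122 N
  Ry@2 = +3259.9222 N

3376.808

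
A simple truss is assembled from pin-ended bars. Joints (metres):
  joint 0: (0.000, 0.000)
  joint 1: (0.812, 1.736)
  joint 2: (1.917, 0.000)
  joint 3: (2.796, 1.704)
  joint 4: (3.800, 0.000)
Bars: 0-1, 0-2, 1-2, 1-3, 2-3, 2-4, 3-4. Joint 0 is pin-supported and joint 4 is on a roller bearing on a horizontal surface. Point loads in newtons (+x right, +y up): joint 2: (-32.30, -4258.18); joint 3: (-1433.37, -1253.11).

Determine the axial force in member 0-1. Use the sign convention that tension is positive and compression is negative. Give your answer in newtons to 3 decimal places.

-3404.555

N=5 nodes, M=7 members, R=3 reactions → 2N=10, M+R=10
member 0 (0-1): L=1.9165, (cx,cy)=(0.4237,0.9058)
member 1 (0-2): L=1.9170, (cx,cy)=(1.0000,0.0000)
member 2 (1-2): L=2.0578, (cx,cy)=(0.5370,-0.8436)
member 3 (1-3): L=1.9843, (cx,cy)=(0.9999,-0.0161)
member 4 (2-3): L=1.9174, (cx,cy)=(0.4584,0.8887)
member 5 (2-4): L=1.8830, (cx,cy)=(1.0000,0.0000)
member 6 (3-4): L=1.9778, (cx,cy)=(0.5076,-0.8616)
solve A·x = −loads:
  F[0-1] = -3404.5550 N (compression)
  F[0-2] = -23.2108 N (compression)
  F[1-2] = +3721.3949 N (tension)
  F[1-3] = -3441.1835 N (compression)
  F[2-3] = +1258.8909 N (tension)
  F[2-4] = +1430.2355 N (tension)
  F[3-4] = -2817.4280 N (compression)
  Rx@0 = +1465.6700 N
  Ry@0 = +3083.8784 N
  Ry@4 = +2427.4116 N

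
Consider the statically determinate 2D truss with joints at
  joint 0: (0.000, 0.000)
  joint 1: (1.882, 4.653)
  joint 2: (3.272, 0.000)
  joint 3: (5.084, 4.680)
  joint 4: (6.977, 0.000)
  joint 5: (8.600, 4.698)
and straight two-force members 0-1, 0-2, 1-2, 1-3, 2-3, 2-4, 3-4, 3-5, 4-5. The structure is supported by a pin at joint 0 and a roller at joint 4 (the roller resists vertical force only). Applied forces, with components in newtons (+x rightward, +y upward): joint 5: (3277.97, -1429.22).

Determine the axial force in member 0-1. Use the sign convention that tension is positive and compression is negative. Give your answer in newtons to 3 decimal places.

2739.584

N=6 nodes, M=9 members, R=3 reactions → 2N=12, M+R=12
member 0 (0-1): L=5.0192, (cx,cy)=(0.3750,0.9270)
member 1 (0-2): L=3.2720, (cx,cy)=(1.0000,0.0000)
member 2 (1-2): L=4.8562, (cx,cy)=(0.2862,-0.9582)
member 3 (1-3): L=3.2021, (cx,cy)=(1.0000,0.0084)
member 4 (2-3): L=5.0185, (cx,cy)=(0.3611,0.9325)
member 5 (2-4): L=3.7050, (cx,cy)=(1.0000,0.0000)
member 6 (3-4): L=5.0484, (cx,cy)=(0.3750,-0.9270)
member 7 (3-5): L=3.5160, (cx,cy)=(1.0000,0.0051)
member 8 (4-5): L=4.9704, (cx,cy)=(0.3265,0.9452)
solve A·x = −loads:
  F[0-1] = +2739.5835 N (tension)
  F[0-2] = +2250.7346 N (tension)
  F[1-2] = -2634.9296 N (compression)
  F[1-3] = +1781.5027 N (tension)
  F[2-3] = +2707.3139 N (tension)
  F[2-4] = +519.0247 N (tension)
  F[3-4] = -2718.7339 N (compression)
  F[3-5] = +3778.4491 N (tension)
  F[4-5] = -1532.5683 N (compression)
  Rx@0 = -3277.9700 N
  Ry@0 = -2539.7058 N
  Ry@4 = +3968.9258 N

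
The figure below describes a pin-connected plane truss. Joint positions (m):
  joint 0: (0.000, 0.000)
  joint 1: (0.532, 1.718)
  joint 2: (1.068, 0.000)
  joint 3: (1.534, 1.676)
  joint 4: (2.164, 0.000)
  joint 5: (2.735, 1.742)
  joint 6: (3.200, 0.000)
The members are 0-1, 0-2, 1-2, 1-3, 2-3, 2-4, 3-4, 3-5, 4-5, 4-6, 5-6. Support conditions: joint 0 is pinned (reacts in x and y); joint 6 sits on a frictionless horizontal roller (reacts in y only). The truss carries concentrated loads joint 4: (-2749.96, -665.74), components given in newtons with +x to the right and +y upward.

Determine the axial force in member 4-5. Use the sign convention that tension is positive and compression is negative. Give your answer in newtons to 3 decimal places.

489.544

N=7 nodes, M=11 members, R=3 reactions → 2N=14, M+R=14
member 0 (0-1): L=1.7985, (cx,cy)=(0.2958,0.9552)
member 1 (0-2): L=1.0680, (cx,cy)=(1.0000,0.0000)
member 2 (1-2): L=1.7997, (cx,cy)=(0.2978,-0.9546)
member 3 (1-3): L=1.0029, (cx,cy)=(0.9991,-0.0419)
member 4 (2-3): L=1.7396, (cx,cy)=(0.2679,0.9635)
member 5 (2-4): L=1.0960, (cx,cy)=(1.0000,0.0000)
member 6 (3-4): L=1.7905, (cx,cy)=(0.3519,-0.9361)
member 7 (3-5): L=1.2028, (cx,cy)=(0.9985,0.0549)
member 8 (4-5): L=1.8332, (cx,cy)=(0.3115,0.9503)
member 9 (4-6): L=1.0360, (cx,cy)=(1.0000,0.0000)
member 10 (5-6): L=1.8030, (cx,cy)=(0.2579,-0.9662)
solve A·x = −loads:
  F[0-1] = -225.6306 N (compression)
  F[0-2] = -2683.2174 N (compression)
  F[1-2] = +231.7408 N (tension)
  F[1-3] = -135.8816 N (compression)
  F[2-3] = -229.6160 N (compression)
  F[2-4] = -2552.6879 N (compression)
  F[3-4] = +214.2502 N (tension)
  F[3-5] = -273.0691 N (compression)
  F[4-5] = +489.5435 N (tension)
  F[4-6] = +120.1757 N (tension)
  F[5-6] = -465.9702 N (compression)
  Rx@0 = +2749.9600 N
  Ry@0 = +215.5333 N
  Ry@6 = +450.2067 N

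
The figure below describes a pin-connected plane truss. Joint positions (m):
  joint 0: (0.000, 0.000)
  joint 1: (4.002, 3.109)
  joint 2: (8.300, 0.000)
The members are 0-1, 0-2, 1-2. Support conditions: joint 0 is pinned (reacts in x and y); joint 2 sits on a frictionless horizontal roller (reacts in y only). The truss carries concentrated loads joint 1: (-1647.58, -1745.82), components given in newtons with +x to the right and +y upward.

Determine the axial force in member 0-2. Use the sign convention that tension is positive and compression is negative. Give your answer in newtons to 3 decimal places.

N=3 nodes, M=3 members, R=3 reactions → 2N=6, M+R=6
member 0 (0-1): L=5.0677, (cx,cy)=(0.7897,0.6135)
member 1 (0-2): L=8.3000, (cx,cy)=(1.0000,0.0000)
member 2 (1-2): L=5.3046, (cx,cy)=(0.8102,-0.5861)
solve A·x = −loads:
  F[0-1] = -2479.5657 N (compression)
  F[0-2] = +310.5398 N (tension)
  F[1-2] = -383.2682 N (compression)
  Rx@0 = +1647.5800 N
  Ry@0 = +1521.1880 N
  Ry@2 = +224.6320 N

310.540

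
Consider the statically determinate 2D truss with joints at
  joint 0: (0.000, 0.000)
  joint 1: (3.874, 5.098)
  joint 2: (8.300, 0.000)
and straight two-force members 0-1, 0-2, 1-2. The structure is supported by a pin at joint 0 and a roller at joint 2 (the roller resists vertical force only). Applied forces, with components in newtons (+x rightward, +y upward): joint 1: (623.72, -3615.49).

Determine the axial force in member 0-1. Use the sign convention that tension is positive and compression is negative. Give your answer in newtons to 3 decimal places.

N=3 nodes, M=3 members, R=3 reactions → 2N=6, M+R=6
member 0 (0-1): L=6.4029, (cx,cy)=(0.6050,0.7962)
member 1 (0-2): L=8.3000, (cx,cy)=(1.0000,0.0000)
member 2 (1-2): L=6.7512, (cx,cy)=(0.6556,-0.7551)
solve A·x = −loads:
  F[0-1] = -1940.3101 N (compression)
  F[0-2] = +1797.6770 N (tension)
  F[1-2] = -2742.0983 N (compression)
  Rx@0 = -623.7200 N
  Ry@0 = +1544.8716 N
  Ry@2 = +2070.6184 N

-1940.310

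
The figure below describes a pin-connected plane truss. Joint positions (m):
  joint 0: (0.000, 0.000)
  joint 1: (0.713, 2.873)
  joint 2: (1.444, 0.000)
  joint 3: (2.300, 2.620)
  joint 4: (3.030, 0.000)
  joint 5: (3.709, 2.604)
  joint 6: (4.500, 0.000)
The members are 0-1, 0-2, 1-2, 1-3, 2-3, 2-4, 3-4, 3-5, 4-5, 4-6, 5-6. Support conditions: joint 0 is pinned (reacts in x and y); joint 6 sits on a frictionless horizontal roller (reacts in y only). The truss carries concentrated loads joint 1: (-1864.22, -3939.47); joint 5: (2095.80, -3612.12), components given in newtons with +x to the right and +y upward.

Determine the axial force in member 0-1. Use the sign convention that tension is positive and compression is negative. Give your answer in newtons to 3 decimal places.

-4046.789

N=7 nodes, M=11 members, R=3 reactions → 2N=14, M+R=14
member 0 (0-1): L=2.9602, (cx,cy)=(0.2409,0.9706)
member 1 (0-2): L=1.4440, (cx,cy)=(1.0000,0.0000)
member 2 (1-2): L=2.9645, (cx,cy)=(0.2466,-0.9691)
member 3 (1-3): L=1.6070, (cx,cy)=(0.9875,-0.1574)
member 4 (2-3): L=2.7563, (cx,cy)=(0.3106,0.9506)
member 5 (2-4): L=1.5860, (cx,cy)=(1.0000,0.0000)
member 6 (3-4): L=2.7198, (cx,cy)=(0.2684,-0.9633)
member 7 (3-5): L=1.4091, (cx,cy)=(0.9999,-0.0114)
member 8 (4-5): L=2.6911, (cx,cy)=(0.2523,0.9676)
member 9 (4-6): L=1.4700, (cx,cy)=(1.0000,0.0000)
member 10 (5-6): L=2.7215, (cx,cy)=(0.2906,-0.9568)
solve A·x = −loads:
  F[0-1] = -4046.7886 N (compression)
  F[0-2] = +1206.3139 N (tension)
  F[1-2] = -165.2243 N (compression)
  F[1-3] = +941.9739 N (tension)
  F[2-3] = +168.4520 N (tension)
  F[2-4] = +1113.2579 N (tension)
  F[3-4] = -23.9339 N (compression)
  F[3-5] = +989.0298 N (tension)
  F[4-5] = +23.8266 N (tension)
  F[4-6] = +1100.8221 N (tension)
  F[5-6] = -3787.4516 N (compression)
  Rx@0 = -231.5800 N
  Ry@0 = +3927.6446 N
  Ry@6 = +3623.9454 N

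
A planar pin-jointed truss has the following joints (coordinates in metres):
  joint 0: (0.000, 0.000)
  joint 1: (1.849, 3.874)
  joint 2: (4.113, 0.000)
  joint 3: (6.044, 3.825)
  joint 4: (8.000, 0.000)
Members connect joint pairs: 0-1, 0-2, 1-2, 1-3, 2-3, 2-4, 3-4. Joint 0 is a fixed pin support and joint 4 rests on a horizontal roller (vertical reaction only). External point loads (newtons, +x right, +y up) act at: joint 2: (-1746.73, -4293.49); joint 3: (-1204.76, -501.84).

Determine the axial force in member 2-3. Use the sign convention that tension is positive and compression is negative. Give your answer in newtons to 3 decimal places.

N=5 nodes, M=7 members, R=3 reactions → 2N=10, M+R=10
member 0 (0-1): L=4.2926, (cx,cy)=(0.4307,0.9025)
member 1 (0-2): L=4.1130, (cx,cy)=(1.0000,0.0000)
member 2 (1-2): L=4.4870, (cx,cy)=(0.5046,-0.8634)
member 3 (1-3): L=4.1953, (cx,cy)=(0.9999,-0.0117)
member 4 (2-3): L=4.2848, (cx,cy)=(0.4507,0.8927)
member 5 (2-4): L=3.8870, (cx,cy)=(1.0000,0.0000)
member 6 (3-4): L=4.2961, (cx,cy)=(0.4553,-0.8903)
solve A·x = −loads:
  F[0-1] = -3085.7578 N (compression)
  F[0-2] = -1622.3362 N (compression)
  F[1-2] = +3265.7877 N (tension)
  F[1-3] = -2977.1548 N (compression)
  F[2-3] = +1651.0620 N (tension)
  F[2-4] = +1028.1170 N (tension)
  F[3-4] = -2258.1306 N (compression)
  Rx@0 = +2951.4900 N
  Ry@0 = +2784.8252 N
  Ry@4 = +2010.5048 N

1651.062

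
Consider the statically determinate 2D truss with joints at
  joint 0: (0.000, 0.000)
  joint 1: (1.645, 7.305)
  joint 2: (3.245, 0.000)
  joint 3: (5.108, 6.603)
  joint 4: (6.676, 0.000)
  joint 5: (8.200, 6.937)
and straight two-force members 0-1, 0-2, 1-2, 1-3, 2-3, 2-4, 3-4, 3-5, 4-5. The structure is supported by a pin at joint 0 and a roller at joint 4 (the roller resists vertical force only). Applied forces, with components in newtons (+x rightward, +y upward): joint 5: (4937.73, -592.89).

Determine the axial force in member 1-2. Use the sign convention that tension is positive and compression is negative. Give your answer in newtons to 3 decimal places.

-5898.960

N=6 nodes, M=9 members, R=3 reactions → 2N=12, M+R=12
member 0 (0-1): L=7.4879, (cx,cy)=(0.2197,0.9756)
member 1 (0-2): L=3.2450, (cx,cy)=(1.0000,0.0000)
member 2 (1-2): L=7.4782, (cx,cy)=(0.2140,-0.9768)
member 3 (1-3): L=3.5334, (cx,cy)=(0.9801,-0.1987)
member 4 (2-3): L=6.8608, (cx,cy)=(0.2715,0.9624)
member 5 (2-4): L=3.4310, (cx,cy)=(1.0000,0.0000)
member 6 (3-4): L=6.7866, (cx,cy)=(0.2310,-0.9729)
member 7 (3-5): L=3.1100, (cx,cy)=(0.9942,0.1074)
member 8 (4-5): L=7.1024, (cx,cy)=(0.2146,0.9767)
solve A·x = −loads:
  F[0-1] = +5397.9876 N (tension)
  F[0-2] = +3751.8624 N (tension)
  F[1-2] = -5898.9596 N (compression)
  F[1-3] = +2497.7772 N (tension)
  F[2-3] = +5987.3254 N (tension)
  F[2-4] = +863.9263 N (tension)
  F[3-4] = -4836.2132 N (compression)
  F[3-5] = +5221.3746 N (tension)
  F[4-5] = -1181.1564 N (compression)
  Rx@0 = -4937.7300 N
  Ry@0 = -5266.1170 N
  Ry@4 = +5859.0070 N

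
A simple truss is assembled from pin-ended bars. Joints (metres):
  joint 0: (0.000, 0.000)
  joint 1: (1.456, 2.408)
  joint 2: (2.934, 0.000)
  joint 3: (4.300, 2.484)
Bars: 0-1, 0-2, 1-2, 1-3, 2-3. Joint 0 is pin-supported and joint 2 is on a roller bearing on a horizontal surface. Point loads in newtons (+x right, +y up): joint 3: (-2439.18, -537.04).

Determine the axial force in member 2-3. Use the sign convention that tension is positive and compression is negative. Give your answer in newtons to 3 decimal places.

N=4 nodes, M=5 members, R=3 reactions → 2N=8, M+R=8
member 0 (0-1): L=2.8140, (cx,cy)=(0.5174,0.8557)
member 1 (0-2): L=2.9340, (cx,cy)=(1.0000,0.0000)
member 2 (1-2): L=2.8254, (cx,cy)=(0.5231,-0.8523)
member 3 (1-3): L=2.8450, (cx,cy)=(0.9996,0.0267)
member 4 (2-3): L=2.8348, (cx,cy)=(0.4819,0.8762)
solve A·x = −loads:
  F[0-1] = -2121.0376 N (compression)
  F[0-2] = -1341.7141 N (compression)
  F[1-2] = +2061.4416 N (tension)
  F[1-3] = -2176.6028 N (compression)
  F[2-3] = -546.5311 N (compression)
  Rx@0 = +2439.1800 N
  Ry@0 = +1815.0397 N
  Ry@2 = -1277.9997 N

-546.531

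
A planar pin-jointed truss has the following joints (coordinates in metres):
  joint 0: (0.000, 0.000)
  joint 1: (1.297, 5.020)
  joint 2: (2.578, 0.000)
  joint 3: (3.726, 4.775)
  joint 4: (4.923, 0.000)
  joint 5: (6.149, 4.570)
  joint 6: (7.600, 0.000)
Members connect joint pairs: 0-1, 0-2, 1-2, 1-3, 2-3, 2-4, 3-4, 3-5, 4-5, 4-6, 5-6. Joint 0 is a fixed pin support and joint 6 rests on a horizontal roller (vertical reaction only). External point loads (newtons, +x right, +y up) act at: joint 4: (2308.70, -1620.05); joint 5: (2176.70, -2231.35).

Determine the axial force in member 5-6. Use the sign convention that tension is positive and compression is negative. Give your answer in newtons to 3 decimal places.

N=7 nodes, M=11 members, R=3 reactions → 2N=14, M+R=14
member 0 (0-1): L=5.1848, (cx,cy)=(0.2502,0.9682)
member 1 (0-2): L=2.5780, (cx,cy)=(1.0000,0.0000)
member 2 (1-2): L=5.1809, (cx,cy)=(0.2473,-0.9690)
member 3 (1-3): L=2.4413, (cx,cy)=(0.9950,-0.1004)
member 4 (2-3): L=4.9111, (cx,cy)=(0.2338,0.9723)
member 5 (2-4): L=2.3450, (cx,cy)=(1.0000,0.0000)
member 6 (3-4): L=4.9227, (cx,cy)=(0.2432,-0.9700)
member 7 (3-5): L=2.4317, (cx,cy)=(0.9964,-0.0843)
member 8 (4-5): L=4.7316, (cx,cy)=(0.2591,0.9658)
member 9 (4-6): L=2.6770, (cx,cy)=(1.0000,0.0000)
member 10 (5-6): L=4.7948, (cx,cy)=(0.3026,-0.9531)
solve A·x = −loads:
  F[0-1] = +322.4840 N (tension)
  F[0-2] = +4404.7299 N (tension)
  F[1-2] = -339.3688 N (compression)
  F[1-3] = +165.4161 N (tension)
  F[2-3] = +338.2014 N (tension)
  F[2-4] = +4241.7617 N (tension)
  F[3-4] = -350.5785 N (compression)
  F[3-5] = +330.0589 N (tension)
  F[4-5] = +2029.4152 N (tension)
  F[4-6] = +1321.9756 N (tension)
  F[5-6] = -4368.4601 N (compression)
  Rx@0 = -4485.4000 N
  Ry@0 = -312.2311 N
  Ry@6 = +4163.6311 N

-4368.460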